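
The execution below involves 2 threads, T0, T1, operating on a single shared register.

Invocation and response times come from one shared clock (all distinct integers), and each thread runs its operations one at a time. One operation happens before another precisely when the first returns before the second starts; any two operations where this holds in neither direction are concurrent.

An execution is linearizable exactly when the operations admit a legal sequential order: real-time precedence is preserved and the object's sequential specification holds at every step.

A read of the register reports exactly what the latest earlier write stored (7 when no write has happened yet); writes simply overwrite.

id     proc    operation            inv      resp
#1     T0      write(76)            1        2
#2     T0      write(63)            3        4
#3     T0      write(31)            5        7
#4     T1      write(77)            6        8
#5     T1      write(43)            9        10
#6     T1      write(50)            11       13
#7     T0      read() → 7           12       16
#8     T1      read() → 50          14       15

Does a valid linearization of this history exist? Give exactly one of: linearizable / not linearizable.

cut after 15 events: linearizable; cut after 16 events (#7 responds, time 16): not linearizable
checked exhaustively: 6 real-time-consistent orders of 8 completed operations, zero legal register replays
for example #1, #2, #3, #4, #5, #6, #7, #8 fails at step 7: #7 read() → 7 is not legal there
for example #1, #2, #3, #4, #5, #6, #8, #7 fails at step 8: #7 read() → 7 is not legal there

not linearizable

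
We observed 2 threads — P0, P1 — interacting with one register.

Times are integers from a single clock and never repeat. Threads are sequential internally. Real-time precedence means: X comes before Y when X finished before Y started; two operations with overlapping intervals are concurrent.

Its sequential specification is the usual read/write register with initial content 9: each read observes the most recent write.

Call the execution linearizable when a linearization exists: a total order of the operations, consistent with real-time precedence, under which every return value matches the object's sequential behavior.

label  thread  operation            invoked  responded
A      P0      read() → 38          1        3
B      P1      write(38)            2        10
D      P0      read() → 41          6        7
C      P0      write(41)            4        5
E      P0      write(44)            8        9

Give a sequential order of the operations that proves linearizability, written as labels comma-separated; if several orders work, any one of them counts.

step 1: B write(38) — value 38
step 2: A read() → 38 — value 38
step 3: C write(41) — value 41
step 4: D read() → 41 — value 41
step 5: E write(44) — value 44

B, A, C, D, E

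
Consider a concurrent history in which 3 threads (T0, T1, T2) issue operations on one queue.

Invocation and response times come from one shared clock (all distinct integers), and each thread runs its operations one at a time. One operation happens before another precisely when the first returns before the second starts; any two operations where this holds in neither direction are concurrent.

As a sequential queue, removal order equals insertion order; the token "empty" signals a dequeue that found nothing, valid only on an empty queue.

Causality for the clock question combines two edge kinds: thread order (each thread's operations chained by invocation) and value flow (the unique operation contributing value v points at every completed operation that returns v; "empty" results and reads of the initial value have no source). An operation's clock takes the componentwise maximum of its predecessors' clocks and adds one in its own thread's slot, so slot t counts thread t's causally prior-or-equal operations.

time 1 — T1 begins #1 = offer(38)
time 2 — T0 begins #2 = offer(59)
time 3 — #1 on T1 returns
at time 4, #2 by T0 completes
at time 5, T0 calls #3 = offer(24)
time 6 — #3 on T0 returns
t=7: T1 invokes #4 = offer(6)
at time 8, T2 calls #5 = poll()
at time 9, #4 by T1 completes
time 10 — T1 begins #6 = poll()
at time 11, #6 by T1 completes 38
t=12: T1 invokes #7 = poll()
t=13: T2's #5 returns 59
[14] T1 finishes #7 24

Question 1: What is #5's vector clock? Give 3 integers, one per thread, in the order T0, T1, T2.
Answer: (1, 0, 1)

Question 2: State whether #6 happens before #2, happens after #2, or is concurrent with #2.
Answer: after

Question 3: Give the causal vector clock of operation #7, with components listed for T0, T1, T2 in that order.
Answer: (2, 4, 0)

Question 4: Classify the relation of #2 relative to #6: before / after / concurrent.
Answer: before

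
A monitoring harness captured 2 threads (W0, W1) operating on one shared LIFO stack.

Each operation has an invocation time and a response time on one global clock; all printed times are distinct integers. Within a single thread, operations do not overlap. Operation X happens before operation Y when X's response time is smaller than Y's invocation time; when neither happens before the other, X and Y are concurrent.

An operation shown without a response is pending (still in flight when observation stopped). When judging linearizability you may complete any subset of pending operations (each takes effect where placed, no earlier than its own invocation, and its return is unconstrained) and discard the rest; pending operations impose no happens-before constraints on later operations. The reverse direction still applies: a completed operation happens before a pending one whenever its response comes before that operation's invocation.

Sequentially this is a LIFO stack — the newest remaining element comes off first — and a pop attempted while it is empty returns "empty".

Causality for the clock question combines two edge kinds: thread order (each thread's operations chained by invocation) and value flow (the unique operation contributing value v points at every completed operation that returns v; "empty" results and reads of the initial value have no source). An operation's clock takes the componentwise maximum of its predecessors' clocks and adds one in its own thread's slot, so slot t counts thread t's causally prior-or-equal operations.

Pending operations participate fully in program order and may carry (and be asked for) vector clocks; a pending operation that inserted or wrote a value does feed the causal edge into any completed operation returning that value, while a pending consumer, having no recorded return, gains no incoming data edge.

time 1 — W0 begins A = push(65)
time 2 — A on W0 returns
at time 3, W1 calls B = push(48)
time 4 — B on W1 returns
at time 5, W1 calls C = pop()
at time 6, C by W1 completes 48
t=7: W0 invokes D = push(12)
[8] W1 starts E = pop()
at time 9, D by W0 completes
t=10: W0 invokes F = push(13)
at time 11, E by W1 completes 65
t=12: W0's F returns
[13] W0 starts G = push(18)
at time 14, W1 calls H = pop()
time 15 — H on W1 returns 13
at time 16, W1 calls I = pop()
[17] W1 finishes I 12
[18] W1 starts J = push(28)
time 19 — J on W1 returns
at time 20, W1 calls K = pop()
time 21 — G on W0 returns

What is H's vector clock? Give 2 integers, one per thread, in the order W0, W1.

root op B, invoked 3: fresh clock plus W1's own tick → (0, 1)
root op A, invoked 1: fresh clock plus W0's own tick → (1, 0)
C (invocation 5): componentwise max over VC(B)=(0, 1), +1 at W1, giving (0, 2)
D (invocation 7): componentwise max over VC(A)=(1, 0), +1 at W0, giving (2, 0)
F (invocation 10): componentwise max over VC(D)=(2, 0), +1 at W0, giving (3, 0)
E (invocation 8): componentwise max over VC(A)=(1, 0), VC(C)=(0, 2), +1 at W1, giving (1, 3)
G (invocation 13): componentwise max over VC(F)=(3, 0), +1 at W0, giving (4, 0)
H (invocation 14): componentwise max over VC(E)=(1, 3), VC(F)=(3, 0), +1 at W1, giving (3, 4)
I (invocation 16): componentwise max over VC(D)=(2, 0), VC(H)=(3, 4), +1 at W1, giving (3, 5)
J (invocation 18): componentwise max over VC(I)=(3, 5), +1 at W1, giving (3, 6)
K (invocation 20): componentwise max over VC(J)=(3, 6), +1 at W1, giving (3, 7)
target: VC(H) = (3, 4)

(3, 4)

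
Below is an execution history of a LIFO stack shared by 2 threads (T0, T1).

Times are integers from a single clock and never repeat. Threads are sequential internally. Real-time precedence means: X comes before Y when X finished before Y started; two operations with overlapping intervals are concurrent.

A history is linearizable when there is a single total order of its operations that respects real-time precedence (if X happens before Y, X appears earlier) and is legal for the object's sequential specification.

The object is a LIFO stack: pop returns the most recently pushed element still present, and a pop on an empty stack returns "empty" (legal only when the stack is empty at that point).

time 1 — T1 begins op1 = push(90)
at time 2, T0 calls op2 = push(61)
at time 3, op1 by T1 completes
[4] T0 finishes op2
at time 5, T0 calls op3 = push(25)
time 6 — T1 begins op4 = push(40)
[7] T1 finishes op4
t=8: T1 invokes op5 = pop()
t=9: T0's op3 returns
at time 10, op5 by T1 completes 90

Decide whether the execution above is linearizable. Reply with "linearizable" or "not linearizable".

already the first 10 events (up to op5's response at time 10) admit no linearization; the first 9 still do
5 completed operations, 6 real-time-consistent orders — every LIFO stack replay fails
sample order op1, op2, op3, op4, op5 stalls at step 5 — op5 pop() → 90 has no legal effect
sample order op1, op2, op4, op3, op5 stalls at step 5 — op5 pop() → 90 has no legal effect

not linearizable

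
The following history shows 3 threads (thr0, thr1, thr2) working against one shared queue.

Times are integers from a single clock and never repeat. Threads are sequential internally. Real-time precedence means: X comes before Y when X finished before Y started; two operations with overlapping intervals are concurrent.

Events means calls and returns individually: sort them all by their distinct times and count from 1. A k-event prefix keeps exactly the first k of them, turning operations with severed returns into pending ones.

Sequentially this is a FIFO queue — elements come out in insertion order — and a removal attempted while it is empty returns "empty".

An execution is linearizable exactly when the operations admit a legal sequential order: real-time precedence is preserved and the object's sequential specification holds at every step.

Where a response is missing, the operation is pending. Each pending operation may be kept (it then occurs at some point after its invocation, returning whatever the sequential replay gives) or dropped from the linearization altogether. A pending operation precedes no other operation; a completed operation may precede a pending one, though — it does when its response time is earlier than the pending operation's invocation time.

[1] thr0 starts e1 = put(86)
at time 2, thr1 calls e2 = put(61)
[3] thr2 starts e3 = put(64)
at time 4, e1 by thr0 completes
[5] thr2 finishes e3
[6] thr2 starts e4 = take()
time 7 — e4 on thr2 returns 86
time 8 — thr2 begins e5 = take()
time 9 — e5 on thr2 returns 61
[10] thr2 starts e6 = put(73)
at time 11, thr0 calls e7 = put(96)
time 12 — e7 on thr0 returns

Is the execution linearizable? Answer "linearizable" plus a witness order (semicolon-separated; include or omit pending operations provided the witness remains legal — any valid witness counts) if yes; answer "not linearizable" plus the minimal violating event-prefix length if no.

1. e1 put(86), leaving queue <86>
2. e2 put(61) (pending, included), leaving queue <86,61>
3. e3 put(64), leaving queue <86,61,64>
4. e4 take() → 86, leaving queue <61,64>
5. e5 take() → 61, leaving queue <64>
6. e6 put(73) (pending, included), leaving queue <64,73>
7. e7 put(96), leaving queue <64,73,96>

linearizable — witness: e1; e2; e3; e4; e5; e6; e7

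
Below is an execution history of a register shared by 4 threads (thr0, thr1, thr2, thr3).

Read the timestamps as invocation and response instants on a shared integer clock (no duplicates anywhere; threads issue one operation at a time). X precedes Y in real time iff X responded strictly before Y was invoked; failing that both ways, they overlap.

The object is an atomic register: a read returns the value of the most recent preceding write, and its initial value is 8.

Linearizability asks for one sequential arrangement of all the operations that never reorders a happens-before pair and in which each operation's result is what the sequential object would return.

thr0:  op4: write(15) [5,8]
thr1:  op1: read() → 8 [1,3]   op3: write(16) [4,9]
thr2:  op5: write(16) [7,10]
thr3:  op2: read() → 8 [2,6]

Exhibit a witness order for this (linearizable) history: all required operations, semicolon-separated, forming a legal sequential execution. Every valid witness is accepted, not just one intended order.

op1; op2; op3; op4; op5

1. op1 read() → 8, leaving value 8
2. op2 read() → 8, leaving value 8
3. op3 write(16), leaving value 16
4. op4 write(15), leaving value 15
5. op5 write(16), leaving value 16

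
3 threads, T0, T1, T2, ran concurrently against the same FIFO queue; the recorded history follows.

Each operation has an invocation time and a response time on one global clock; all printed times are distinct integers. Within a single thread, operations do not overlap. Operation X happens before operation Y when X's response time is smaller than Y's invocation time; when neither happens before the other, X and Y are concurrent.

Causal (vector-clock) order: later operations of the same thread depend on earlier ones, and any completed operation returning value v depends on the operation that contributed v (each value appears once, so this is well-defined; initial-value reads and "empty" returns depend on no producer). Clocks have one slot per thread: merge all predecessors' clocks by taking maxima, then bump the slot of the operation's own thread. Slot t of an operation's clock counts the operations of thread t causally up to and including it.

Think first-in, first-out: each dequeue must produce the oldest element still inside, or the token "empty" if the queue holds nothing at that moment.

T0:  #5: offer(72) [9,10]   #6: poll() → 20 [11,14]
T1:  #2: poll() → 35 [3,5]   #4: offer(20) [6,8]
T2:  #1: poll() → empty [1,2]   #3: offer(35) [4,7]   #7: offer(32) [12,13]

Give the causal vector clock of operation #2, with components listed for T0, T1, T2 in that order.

(0, 1, 2)

root op #1, invoked 1: fresh clock plus T2's own tick → (0, 0, 1)
root op #5, invoked 9: fresh clock plus T0's own tick → (1, 0, 0)
#3 (invocation 4): componentwise max over VC(#1)=(0, 0, 1), +1 at T2, giving (0, 0, 2)
#7 (invocation 12): componentwise max over VC(#3)=(0, 0, 2), +1 at T2, giving (0, 0, 3)
#2 (invocation 3): componentwise max over VC(#3)=(0, 0, 2), +1 at T1, giving (0, 1, 2)
#4 (invocation 6): componentwise max over VC(#2)=(0, 1, 2), +1 at T1, giving (0, 2, 2)
#6 (invocation 11): componentwise max over VC(#4)=(0, 2, 2), VC(#5)=(1, 0, 0), +1 at T0, giving (2, 2, 2)
target: VC(#2) = (0, 1, 2)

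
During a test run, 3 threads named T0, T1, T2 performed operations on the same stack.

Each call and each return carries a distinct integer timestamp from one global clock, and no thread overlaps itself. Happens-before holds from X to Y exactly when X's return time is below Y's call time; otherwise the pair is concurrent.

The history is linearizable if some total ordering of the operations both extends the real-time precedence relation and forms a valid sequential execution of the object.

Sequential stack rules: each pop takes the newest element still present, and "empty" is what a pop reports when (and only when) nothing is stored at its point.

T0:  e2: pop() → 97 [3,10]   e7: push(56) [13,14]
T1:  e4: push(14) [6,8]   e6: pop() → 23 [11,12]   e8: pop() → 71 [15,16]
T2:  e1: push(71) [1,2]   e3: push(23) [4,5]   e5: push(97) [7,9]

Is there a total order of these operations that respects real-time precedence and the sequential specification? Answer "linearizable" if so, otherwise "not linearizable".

through event 11 a valid linearization exists; event 12 (e6 responding at time 12) ends that
all 8 real-time-respecting orders fail — 6 completed stack operations, no legal replay
e.g. e1, e2, e3, e4, e5, e6: illegal at step 2, since e2 pop() → 97 cannot apply there
e.g. e1, e2, e3, e5, e4, e6: illegal at step 2, since e2 pop() → 97 cannot apply there

not linearizable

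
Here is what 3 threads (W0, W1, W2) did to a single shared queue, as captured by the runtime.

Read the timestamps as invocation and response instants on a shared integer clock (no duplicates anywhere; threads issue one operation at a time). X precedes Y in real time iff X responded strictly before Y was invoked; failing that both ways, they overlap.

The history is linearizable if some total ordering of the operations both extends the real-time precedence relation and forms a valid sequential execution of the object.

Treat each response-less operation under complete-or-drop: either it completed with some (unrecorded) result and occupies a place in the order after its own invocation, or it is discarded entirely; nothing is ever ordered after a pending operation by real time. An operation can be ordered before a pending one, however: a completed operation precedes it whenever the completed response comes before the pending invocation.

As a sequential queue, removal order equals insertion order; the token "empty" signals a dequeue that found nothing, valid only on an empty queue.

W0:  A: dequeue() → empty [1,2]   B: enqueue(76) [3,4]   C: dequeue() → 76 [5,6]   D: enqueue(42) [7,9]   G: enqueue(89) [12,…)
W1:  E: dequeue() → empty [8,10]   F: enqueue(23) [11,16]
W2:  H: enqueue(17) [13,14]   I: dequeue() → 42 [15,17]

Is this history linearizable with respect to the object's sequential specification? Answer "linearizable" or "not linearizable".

linearizable

a witness: A, B, C, E, D, F, G, H, I
step 1: A dequeue() → empty — queue <>
step 2: B enqueue(76) — queue <76>
step 3: C dequeue() → 76 — queue <>
step 4: E dequeue() → empty — queue <>
step 5: D enqueue(42) — queue <42>
step 6: F enqueue(23) — queue <42,23>
step 7: G enqueue(89) (pending, included) — queue <42,23,89>
step 8: H enqueue(17) — queue <42,23,89,17>
step 9: I dequeue() → 42 — queue <23,89,17>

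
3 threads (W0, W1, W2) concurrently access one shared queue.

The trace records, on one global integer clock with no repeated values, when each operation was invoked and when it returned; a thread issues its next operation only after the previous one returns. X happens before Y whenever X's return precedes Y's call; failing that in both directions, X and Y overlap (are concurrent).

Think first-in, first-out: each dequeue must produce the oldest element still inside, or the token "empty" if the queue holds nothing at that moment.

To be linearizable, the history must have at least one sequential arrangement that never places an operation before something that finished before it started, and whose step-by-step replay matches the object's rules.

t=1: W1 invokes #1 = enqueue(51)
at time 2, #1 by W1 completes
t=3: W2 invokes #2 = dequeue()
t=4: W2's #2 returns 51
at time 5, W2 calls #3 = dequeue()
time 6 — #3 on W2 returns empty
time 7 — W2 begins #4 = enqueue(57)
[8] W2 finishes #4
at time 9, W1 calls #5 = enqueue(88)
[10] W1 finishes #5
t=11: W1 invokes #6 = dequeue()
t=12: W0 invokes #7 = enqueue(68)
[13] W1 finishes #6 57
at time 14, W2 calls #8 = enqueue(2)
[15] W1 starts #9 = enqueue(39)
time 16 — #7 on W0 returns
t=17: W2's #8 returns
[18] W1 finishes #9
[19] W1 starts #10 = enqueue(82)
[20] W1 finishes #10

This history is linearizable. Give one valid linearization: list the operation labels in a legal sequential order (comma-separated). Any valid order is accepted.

#1, #2, #3, #4, #5, #6, #7, #8, #9, #10

after step 1 (#1 enqueue(51)): queue <51>
after step 2 (#2 dequeue() → 51): queue <>
after step 3 (#3 dequeue() → empty): queue <>
after step 4 (#4 enqueue(57)): queue <57>
after step 5 (#5 enqueue(88)): queue <57,88>
after step 6 (#6 dequeue() → 57): queue <88>
after step 7 (#7 enqueue(68)): queue <88,68>
after step 8 (#8 enqueue(2)): queue <88,68,2>
after step 9 (#9 enqueue(39)): queue <88,68,2,39>
after step 10 (#10 enqueue(82)): queue <88,68,2,39,82>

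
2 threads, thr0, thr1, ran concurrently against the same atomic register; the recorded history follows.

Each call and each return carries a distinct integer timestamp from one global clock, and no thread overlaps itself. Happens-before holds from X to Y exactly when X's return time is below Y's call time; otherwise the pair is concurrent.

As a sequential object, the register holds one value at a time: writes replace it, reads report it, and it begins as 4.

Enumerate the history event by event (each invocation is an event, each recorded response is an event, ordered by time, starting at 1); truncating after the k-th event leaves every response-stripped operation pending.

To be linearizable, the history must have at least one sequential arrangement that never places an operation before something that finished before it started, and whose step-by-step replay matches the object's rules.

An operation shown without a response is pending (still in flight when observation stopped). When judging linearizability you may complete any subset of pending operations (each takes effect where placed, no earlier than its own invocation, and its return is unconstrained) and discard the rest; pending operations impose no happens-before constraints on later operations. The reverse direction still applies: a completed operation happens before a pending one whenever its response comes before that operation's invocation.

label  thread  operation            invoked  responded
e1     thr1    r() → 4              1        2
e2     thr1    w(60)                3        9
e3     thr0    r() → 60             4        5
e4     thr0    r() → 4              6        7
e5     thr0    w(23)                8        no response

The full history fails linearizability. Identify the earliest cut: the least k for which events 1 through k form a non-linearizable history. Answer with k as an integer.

events 1..6 are still linearizable — one witness is e1, e2, e3:
step 1: e1 r() → 4 — value 4
step 2: e2 w(60) (pending, included) — value 60
step 3: e3 r() → 60 — value 60
once event 7 joins (e4's response, time 7), exhaustive search finds no witness
no completion choice of the 1 pending operation (e2) rescues it — every subset was tried
take e1, e3, e4 (pending dropped): step 2 already fails, because e3 r() → 60 cannot occur there

7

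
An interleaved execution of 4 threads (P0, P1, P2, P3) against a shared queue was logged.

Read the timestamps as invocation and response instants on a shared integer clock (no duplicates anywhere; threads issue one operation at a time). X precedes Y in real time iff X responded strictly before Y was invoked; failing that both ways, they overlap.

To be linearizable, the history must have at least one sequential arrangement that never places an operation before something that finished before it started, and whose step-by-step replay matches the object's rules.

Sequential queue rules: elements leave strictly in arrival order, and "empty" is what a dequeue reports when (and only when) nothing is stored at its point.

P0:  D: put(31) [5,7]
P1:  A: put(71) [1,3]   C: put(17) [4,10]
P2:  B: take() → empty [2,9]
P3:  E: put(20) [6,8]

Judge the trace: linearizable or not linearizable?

linearizable

witness order: B, A, C, D, E
1. B take() → empty, leaving queue <>
2. A put(71), leaving queue <71>
3. C put(17), leaving queue <71,17>
4. D put(31), leaving queue <71,17,31>
5. E put(20), leaving queue <71,17,31,20>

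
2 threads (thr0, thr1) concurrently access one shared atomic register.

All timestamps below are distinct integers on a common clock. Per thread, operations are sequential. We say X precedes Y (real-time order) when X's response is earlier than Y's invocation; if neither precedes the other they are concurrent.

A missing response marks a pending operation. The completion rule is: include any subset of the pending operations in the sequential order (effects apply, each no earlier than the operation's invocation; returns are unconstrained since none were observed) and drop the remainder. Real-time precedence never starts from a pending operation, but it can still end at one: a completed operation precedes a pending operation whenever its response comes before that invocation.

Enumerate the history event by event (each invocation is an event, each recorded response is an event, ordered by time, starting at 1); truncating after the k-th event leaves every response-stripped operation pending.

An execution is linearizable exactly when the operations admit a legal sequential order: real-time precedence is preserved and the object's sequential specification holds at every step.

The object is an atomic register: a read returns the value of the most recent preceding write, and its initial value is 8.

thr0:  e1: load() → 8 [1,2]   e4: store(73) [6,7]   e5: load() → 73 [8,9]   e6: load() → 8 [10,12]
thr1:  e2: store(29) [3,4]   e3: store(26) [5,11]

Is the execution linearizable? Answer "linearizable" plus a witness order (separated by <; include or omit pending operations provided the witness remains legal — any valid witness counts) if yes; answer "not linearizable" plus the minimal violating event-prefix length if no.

not linearizable — minimal violating prefix: 12 events

events 1..11 are fine; event 12 — the response of e6 at time 12 — makes the prefix non-linearizable
4 orders of the 6 completed atomic register ops respect real time; none is legal
take e1, e2, e3, e4, e5, e6: step 6 already fails, because e6 load() → 8 cannot occur there
take e1, e2, e4, e3, e5, e6: step 5 already fails, because e5 load() → 73 cannot occur there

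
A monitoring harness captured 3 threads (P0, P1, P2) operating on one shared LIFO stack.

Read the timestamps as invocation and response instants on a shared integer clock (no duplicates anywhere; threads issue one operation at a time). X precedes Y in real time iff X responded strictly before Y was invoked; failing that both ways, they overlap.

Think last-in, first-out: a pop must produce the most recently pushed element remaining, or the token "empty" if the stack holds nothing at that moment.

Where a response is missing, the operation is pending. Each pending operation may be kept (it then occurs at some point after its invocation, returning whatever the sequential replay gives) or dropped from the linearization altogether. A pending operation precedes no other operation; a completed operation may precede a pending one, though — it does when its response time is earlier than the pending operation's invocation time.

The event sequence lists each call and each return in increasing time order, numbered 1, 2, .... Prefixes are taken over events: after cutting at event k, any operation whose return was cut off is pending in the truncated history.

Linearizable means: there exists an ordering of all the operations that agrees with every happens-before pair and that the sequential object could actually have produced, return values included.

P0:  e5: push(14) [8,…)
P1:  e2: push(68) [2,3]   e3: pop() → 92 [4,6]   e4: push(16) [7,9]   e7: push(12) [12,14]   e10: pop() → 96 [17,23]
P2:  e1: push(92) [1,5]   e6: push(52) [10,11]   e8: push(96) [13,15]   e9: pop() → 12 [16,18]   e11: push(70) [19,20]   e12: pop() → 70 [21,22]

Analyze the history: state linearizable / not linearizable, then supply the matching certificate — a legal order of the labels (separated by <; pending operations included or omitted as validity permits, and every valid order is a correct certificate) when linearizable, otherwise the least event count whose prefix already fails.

after step 1 (e2 push(68)): stack <68>
after step 2 (e1 push(92)): stack <68,92>
after step 3 (e3 pop() → 92): stack <68>
after step 4 (e4 push(16)): stack <68,16>
after step 5 (e5 push(14) (pending, included)): stack <68,16,14>
after step 6 (e6 push(52)): stack <68,16,14,52>
after step 7 (e7 push(12)): stack <68,16,14,52,12>
after step 8 (e8 push(96)): stack <68,16,14,52,12,96>
after step 9 (e10 pop() → 96): stack <68,16,14,52,12>
after step 10 (e9 pop() → 12): stack <68,16,14,52>
after step 11 (e11 push(70)): stack <68,16,14,52,70>
after step 12 (e12 pop() → 70): stack <68,16,14,52>

linearizable — witness: e2 < e1 < e3 < e4 < e5 < e6 < e7 < e8 < e10 < e9 < e11 < e12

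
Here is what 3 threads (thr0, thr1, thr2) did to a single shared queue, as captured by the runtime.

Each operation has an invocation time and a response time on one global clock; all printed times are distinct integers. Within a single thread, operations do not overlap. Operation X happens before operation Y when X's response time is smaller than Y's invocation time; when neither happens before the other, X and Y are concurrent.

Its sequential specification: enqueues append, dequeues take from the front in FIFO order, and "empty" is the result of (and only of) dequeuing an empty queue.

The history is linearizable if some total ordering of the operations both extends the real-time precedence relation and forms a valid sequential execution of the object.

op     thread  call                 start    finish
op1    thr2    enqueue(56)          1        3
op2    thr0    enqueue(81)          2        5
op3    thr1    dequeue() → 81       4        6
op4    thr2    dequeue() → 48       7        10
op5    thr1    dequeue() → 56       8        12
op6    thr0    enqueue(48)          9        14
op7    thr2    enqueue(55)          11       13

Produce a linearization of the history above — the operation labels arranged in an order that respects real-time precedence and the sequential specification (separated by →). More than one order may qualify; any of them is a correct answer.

step 1: op2 enqueue(81) — queue <81>
step 2: op1 enqueue(56) — queue <81,56>
step 3: op3 dequeue() → 81 — queue <56>
step 4: op5 dequeue() → 56 — queue <>
step 5: op6 enqueue(48) — queue <48>
step 6: op4 dequeue() → 48 — queue <>
step 7: op7 enqueue(55) — queue <55>

op2 → op1 → op3 → op5 → op6 → op4 → op7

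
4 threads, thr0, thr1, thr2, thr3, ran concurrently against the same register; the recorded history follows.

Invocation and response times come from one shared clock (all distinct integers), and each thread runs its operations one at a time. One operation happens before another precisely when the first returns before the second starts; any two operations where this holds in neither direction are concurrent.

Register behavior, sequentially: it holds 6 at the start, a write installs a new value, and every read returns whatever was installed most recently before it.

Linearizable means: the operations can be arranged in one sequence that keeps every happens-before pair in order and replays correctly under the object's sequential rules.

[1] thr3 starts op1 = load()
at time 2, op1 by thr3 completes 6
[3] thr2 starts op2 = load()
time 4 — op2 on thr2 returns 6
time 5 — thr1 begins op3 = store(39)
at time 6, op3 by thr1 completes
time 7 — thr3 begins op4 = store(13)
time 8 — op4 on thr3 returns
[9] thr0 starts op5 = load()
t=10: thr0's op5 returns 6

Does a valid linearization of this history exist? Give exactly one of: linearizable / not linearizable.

through event 9 a valid linearization exists; event 10 (op5 responding at time 10) ends that
exhaustive check: the 5 completed register ops admit one real-time order; illegal
take op1, op2, op3, op4, op5: step 5 already fails, because op5 load() → 6 cannot occur there

not linearizable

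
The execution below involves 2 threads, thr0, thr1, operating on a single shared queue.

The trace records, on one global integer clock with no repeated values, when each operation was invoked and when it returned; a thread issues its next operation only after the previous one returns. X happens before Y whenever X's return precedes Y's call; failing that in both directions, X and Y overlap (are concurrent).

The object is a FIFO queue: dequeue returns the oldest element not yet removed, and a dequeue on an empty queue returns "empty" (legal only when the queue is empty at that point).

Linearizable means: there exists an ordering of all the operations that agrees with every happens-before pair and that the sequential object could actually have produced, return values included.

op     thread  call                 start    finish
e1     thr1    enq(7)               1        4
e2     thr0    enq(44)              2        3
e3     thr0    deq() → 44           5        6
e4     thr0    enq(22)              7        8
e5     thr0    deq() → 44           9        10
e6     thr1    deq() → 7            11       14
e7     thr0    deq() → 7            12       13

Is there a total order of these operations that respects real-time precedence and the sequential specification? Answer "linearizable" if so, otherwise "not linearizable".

not linearizable

through event 9 a valid linearization exists; event 10 (e5 responding at time 10) ends that
real-time-consistent orders of the 5 completed operations: 2 — all fail the queue replay
take e1, e2, e3, e4, e5: step 3 already fails, because e3 deq() → 44 cannot occur there
take e2, e1, e3, e4, e5: step 5 already fails, because e5 deq() → 44 cannot occur there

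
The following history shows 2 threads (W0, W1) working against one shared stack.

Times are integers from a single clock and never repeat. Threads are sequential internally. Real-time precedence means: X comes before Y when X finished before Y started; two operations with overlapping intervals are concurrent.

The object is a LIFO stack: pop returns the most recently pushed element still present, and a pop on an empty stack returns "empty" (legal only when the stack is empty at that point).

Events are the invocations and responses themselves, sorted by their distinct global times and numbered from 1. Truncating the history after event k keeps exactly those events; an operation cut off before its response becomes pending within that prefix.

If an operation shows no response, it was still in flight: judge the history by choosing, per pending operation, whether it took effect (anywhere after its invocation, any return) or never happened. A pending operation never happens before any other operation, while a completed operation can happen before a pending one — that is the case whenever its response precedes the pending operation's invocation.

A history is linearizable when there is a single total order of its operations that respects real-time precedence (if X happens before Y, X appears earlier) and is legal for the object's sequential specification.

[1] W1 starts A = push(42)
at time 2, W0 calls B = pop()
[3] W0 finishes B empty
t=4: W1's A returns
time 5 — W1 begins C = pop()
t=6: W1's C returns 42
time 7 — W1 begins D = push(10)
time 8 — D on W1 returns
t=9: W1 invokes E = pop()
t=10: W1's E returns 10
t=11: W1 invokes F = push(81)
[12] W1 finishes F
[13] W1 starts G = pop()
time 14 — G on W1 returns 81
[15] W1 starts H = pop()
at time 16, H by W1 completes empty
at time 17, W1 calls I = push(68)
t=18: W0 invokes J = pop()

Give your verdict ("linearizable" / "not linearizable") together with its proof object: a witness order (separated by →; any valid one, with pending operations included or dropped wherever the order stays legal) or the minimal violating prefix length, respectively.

linearizable — witness: B → A → C → D → E → F → G → H

step 1: B pop() → empty — stack <>
step 2: A push(42) — stack <42>
step 3: C pop() → 42 — stack <>
step 4: D push(10) — stack <10>
step 5: E pop() → 10 — stack <>
step 6: F push(81) — stack <81>
step 7: G pop() → 81 — stack <>
step 8: H pop() → empty — stack <>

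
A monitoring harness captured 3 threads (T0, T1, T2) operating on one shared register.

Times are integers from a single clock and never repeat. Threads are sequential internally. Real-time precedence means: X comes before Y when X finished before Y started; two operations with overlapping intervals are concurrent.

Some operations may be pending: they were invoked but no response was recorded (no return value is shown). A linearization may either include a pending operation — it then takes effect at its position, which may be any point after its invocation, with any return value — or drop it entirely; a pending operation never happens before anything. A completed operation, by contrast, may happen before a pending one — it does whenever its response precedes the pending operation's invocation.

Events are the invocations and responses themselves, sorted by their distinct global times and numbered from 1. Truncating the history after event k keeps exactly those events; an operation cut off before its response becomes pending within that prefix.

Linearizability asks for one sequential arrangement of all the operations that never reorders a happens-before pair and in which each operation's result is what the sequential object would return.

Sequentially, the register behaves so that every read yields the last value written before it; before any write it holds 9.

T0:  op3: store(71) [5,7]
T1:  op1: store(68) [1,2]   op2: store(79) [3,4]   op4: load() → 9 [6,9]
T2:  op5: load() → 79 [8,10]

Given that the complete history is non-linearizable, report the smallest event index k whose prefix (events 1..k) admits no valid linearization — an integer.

one valid order for events 1..8 is op1, op2, op3:
after step 1 (op1 store(68)): value 68
after step 2 (op2 store(79)): value 79
after step 3 (op3 store(71)): value 71
with event 9 included (op4 responding at time 9), all real-time-consistent orders fail
including or dropping the 1 pending operation (op5) in any combination fails
for example op1, op2, op3, op4 (pending dropped) fails at step 4: op4 load() → 9 is not legal there
for example op1, op2, op4, op3 (pending dropped) fails at step 3: op4 load() → 9 is not legal there

9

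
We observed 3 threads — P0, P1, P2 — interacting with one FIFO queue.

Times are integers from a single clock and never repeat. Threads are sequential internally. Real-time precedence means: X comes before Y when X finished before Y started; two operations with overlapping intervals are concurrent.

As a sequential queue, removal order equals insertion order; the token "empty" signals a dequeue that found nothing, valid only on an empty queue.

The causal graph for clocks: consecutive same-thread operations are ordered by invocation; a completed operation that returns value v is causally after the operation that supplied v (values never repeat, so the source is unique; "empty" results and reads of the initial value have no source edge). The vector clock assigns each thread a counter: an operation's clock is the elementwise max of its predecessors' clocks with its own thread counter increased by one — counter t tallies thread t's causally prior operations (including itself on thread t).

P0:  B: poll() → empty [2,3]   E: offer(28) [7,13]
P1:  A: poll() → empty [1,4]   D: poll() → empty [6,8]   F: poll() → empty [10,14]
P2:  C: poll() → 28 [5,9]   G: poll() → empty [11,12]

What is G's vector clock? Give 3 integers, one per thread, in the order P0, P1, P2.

invoked at 1, A has no predecessors; its own P1 bump gives (0, 1, 0)
invoked at 2, B has no predecessors; its own P0 bump gives (1, 0, 0)
from VC(A)=(0, 1, 0), D (invoked 6) maxes components and bumps P1 → (0, 2, 0)
from VC(B)=(1, 0, 0), E (invoked 7) maxes components and bumps P0 → (2, 0, 0)
from VC(D)=(0, 2, 0), F (invoked 10) maxes components and bumps P1 → (0, 3, 0)
from VC(E)=(2, 0, 0), C (invoked 5) maxes components and bumps P2 → (2, 0, 1)
from VC(C)=(2, 0, 1), G (invoked 11) maxes components and bumps P2 → (2, 0, 2)
target: VC(G) = (2, 0, 2)

(2, 0, 2)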